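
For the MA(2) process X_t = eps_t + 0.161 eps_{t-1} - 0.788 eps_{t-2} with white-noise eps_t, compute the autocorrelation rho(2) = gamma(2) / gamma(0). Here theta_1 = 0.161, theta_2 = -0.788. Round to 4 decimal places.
\rho(2) = -0.4785

For an MA(q) process with theta_0 = 1, the autocovariance is
  gamma(k) = sigma^2 * sum_{i=0..q-k} theta_i * theta_{i+k},
and rho(k) = gamma(k) / gamma(0). Sigma^2 cancels.
  numerator   = (1)*(-0.788) = -0.788.
  denominator = (1)^2 + (0.161)^2 + (-0.788)^2 = 1.646865.
  rho(2) = -0.788 / 1.646865 = -0.4785.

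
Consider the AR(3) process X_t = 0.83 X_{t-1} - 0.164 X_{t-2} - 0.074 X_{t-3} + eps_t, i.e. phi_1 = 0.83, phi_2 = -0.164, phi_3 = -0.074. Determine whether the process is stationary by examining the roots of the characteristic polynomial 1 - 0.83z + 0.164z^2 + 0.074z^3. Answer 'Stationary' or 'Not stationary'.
\text{Stationary}

The AR(p) characteristic polynomial is P(z) = 1 - 0.83z + 0.164z^2 + 0.074z^3.
Stationarity requires all roots to lie outside the unit circle, i.e. |z| > 1 for every root.
Degree 3: look for a simple real root z0 first, then factor out (1 - z/z0) and solve the remaining quadratic.
Testing z0 = -5: P(-5) = 1 + (-0.83)(-5) + (0.164)(-5)^2 + (0.074)(-5)^3
  = 1 + (4.15) + (4.1) + (-9.25) = 0.  So z_0 = -5 is a root, |z_0| = 5.
Divide out the factor (1 + 0.2 z) = (1 - z/z0) (since 1/z0 = -0.2):
  P(z) = (1 + 0.2 z)(1 + (-1.03) z + (0.37) z^2)
  [check: z-coef -1.03 - (-0.2) = -0.83; z^2-coef 0.37 - (-0.2)(-1.03) = 0.164; z^3-coef -(-0.2)(0.37) = 0.074.]
Remaining roots from the quadratic factor 1 + (-1.03) z + (0.37) z^2:
  Set 1 + (-1.03) z + (0.37) z^2 = 0, i.e. a z^2 + b z + c = 0 with a = 0.37, b = -1.03, c = 1.
  Discriminant D = b^2 - 4ac = (-1.03)^2 - 4*(0.37)*1 = 1.0609 - (1.48) = -0.4191.
  D < 0, so the roots are the complex-conjugate pair z = (-b +/- i sqrt(-D)) / (2a) = 1.3919 +/- 0.8748i.
  For a conjugate pair |z|^2 = z * conj(z) = (product of roots) = c/a = 1/(0.37) = 2.702703, so |z| = sqrt(2.702703) = 1.644 for both roots.
Moduli of all roots: 5.0000, 1.6440, 1.6440.
All moduli strictly greater than 1? Yes.
Verdict: Stationary.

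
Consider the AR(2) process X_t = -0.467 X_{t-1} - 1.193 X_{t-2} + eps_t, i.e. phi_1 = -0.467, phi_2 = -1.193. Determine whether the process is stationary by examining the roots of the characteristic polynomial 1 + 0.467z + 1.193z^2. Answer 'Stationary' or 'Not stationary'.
\text{Not stationary}

The AR(p) characteristic polynomial is P(z) = 1 + 0.467z + 1.193z^2.
Stationarity requires all roots to lie outside the unit circle, i.e. |z| > 1 for every root.
Set 1 + (0.467) z + (1.193) z^2 = 0, i.e. a z^2 + b z + c = 0 with a = 1.193, b = 0.467, c = 1.
Discriminant D = b^2 - 4ac = (0.467)^2 - 4*(1.193)*1 = 0.218089 - (4.772) = -4.553911.
D < 0, so the roots are the complex-conjugate pair z = (-b +/- i sqrt(-D)) / (2a) = -0.1957 +/- 0.8944i.
For a conjugate pair |z|^2 = z * conj(z) = (product of roots) = c/a = 1/(1.193) = 0.838223, so |z| = sqrt(0.838223) = 0.9155 for both roots.
Moduli of all roots: 0.9155, 0.9155.
All moduli strictly greater than 1? No.
Verdict: Not stationary.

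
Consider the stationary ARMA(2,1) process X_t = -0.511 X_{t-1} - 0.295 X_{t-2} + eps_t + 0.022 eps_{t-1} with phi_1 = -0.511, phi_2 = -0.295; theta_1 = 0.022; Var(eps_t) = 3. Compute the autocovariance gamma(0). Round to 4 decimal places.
\gamma(0) = 3.8263

Multiply the model equation by X_{t-k} and take expectations. With theta_0 = psi_0 = 1 and psi_j the MA(infinity) weights, this gives
  gamma(k) - sum_i phi_i gamma(k-i) = c_k,
  c_k = sigma^2 * sum_{j=k..q} theta_j psi_{j-k}   (c_k = 0 for k > q),
using gamma(-m) = gamma(m).
psi-weights needed (psi_j = theta_j + sum_i phi_i psi_{j-i}):
  psi_1 = theta_1 + phi_1 = 0.022 + (-0.511) = -0.489
Right-hand sides:
  c_0 = sigma^2 (1 + theta_1 psi_1) = 3 * (1 + (0.022)(-0.489)) = 3 * 0.989242 = 2.967726
  c_1 = sigma^2 theta_1 = 3 * (0.022) = 0.066
  c_2 = 0
Equations for k = 0, 1, 2 (AR order 2, c_2 = 0):
  (E0) gamma(0) = phi_1 gamma(1) + phi_2 gamma(2) + c_0
  (E1) gamma(1) = phi_1 gamma(0) + phi_2 gamma(1) + c_1
  (E2) gamma(2) = phi_1 gamma(1) + phi_2 gamma(0)
From (E1): gamma(1) = A gamma(0) + B with
  A = phi_1 / (1 - phi_2) = -0.511 / 1.295 = -0.394595,   B = c_1 / (1 - phi_2) = 0.066 / 1.295 = 0.050965.
Insert (E2) into (E0): gamma(0) (1 - phi_2^2) = phi_1 (1 + phi_2) gamma(1) + c_0.
  phi_1 (1 + phi_2) = (-0.511)(0.705) = -0.360255,   1 - phi_2^2 = 0.912975.
Replace gamma(1) by A gamma(0) + B and collect gamma(0):
  gamma(0) [0.912975 - (-0.360255)(-0.394595)] = (-0.360255)(0.050965) + 2.967726
  gamma(0) * 0.77082 = 2.949366
  gamma(0) = 2.949366 / 0.77082 = 3.826268.
Therefore gamma(0) = 3.8263 (to 4 decimal places).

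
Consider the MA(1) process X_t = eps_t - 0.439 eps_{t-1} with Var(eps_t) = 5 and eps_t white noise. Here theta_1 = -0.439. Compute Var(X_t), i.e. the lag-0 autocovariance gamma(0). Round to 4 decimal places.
\gamma(0) = 5.9636

For an MA(q) process X_t = eps_t + sum_i theta_i eps_{t-i} with
Var(eps_t) = sigma^2, the variance is
  gamma(0) = sigma^2 * (1 + sum_i theta_i^2).
  sum_i theta_i^2 = (-0.439)^2 = 0.192721.
  gamma(0) = 5 * (1 + 0.192721) = 5 * 1.192721 = 5.963605, which rounds to 5.9636.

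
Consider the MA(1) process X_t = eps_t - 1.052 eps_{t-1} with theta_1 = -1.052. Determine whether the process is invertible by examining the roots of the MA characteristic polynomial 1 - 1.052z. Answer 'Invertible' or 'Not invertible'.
\text{Not invertible}

The MA(q) characteristic polynomial is P(z) = 1 - 1.052z.
Invertibility requires all roots to lie outside the unit circle, i.e. |z| > 1 for every root.
This is linear in z: 1 + (-1.052) z = 0  =>  z = -1/(-1.052) = 0.95057,  |z| = 0.95057.
Moduli of all roots: 0.9506.
All moduli strictly greater than 1? No.
Verdict: Not invertible.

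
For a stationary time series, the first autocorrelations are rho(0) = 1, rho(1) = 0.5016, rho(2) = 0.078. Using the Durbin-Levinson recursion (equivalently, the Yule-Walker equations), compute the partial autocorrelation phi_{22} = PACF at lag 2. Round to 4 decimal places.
\phi_{22} = -0.2320

The PACF at lag k is phi_{kk}, the last component of the solution
to the Yule-Walker system G_k phi = r_k where
  (G_k)_{ij} = rho(|i - j|), (r_k)_i = rho(i), i,j = 1..k.
Equivalently, Durbin-Levinson gives phi_{kk} iteratively:
  phi_{11} = rho(1)
  phi_{kk} = [rho(k) - sum_{j=1..k-1} phi_{k-1,j} rho(k-j)]
            / [1 - sum_{j=1..k-1} phi_{k-1,j} rho(j)],
  phi_{k,j} = phi_{k-1,j} - phi_{kk} phi_{k-1,k-j},  j = 1..k-1.
Step k = 1:
  phi_11 = rho(1) = 0.5016.
Step k = 2:
  phi_22 = [rho(2) - phi_11 rho(1)] / [1 - phi_11 rho(1)] = [0.078 - (0.5016)(0.5016)] / [1 - (0.5016)(0.5016)]
         = -0.17360256 / 0.74839744 = -0.232.
Therefore phi_{22} = -0.2320.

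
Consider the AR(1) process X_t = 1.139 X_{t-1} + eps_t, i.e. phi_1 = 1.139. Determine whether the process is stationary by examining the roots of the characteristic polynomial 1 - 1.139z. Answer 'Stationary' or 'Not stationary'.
\text{Not stationary}

The AR(p) characteristic polynomial is P(z) = 1 - 1.139z.
Stationarity requires all roots to lie outside the unit circle, i.e. |z| > 1 for every root.
This is linear in z: 1 + (-1.139) z = 0  =>  z = -1/(-1.139) = 0.877963,  |z| = 0.877963.
Moduli of all roots: 0.8780.
All moduli strictly greater than 1? No.
Verdict: Not stationary.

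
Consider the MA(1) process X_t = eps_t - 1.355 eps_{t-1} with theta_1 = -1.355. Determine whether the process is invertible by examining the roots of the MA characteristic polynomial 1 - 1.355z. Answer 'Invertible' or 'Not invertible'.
\text{Not invertible}

The MA(q) characteristic polynomial is P(z) = 1 - 1.355z.
Invertibility requires all roots to lie outside the unit circle, i.e. |z| > 1 for every root.
This is linear in z: 1 + (-1.355) z = 0  =>  z = -1/(-1.355) = 0.738007,  |z| = 0.738007.
Moduli of all roots: 0.7380.
All moduli strictly greater than 1? No.
Verdict: Not invertible.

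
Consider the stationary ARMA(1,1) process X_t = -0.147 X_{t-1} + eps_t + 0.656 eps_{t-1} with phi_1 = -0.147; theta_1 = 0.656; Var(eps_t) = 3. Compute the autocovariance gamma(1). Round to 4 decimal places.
\gamma(1) = 1.4102

Multiply the model equation by X_{t-k} and take expectations. With theta_0 = psi_0 = 1 and psi_j the MA(infinity) weights, this gives
  gamma(k) - sum_i phi_i gamma(k-i) = c_k,
  c_k = sigma^2 * sum_{j=k..q} theta_j psi_{j-k}   (c_k = 0 for k > q),
using gamma(-m) = gamma(m).
psi-weights needed (psi_j = theta_j + sum_i phi_i psi_{j-i}):
  psi_1 = theta_1 + phi_1 = 0.656 + (-0.147) = 0.509
Right-hand sides:
  c_0 = sigma^2 (1 + theta_1 psi_1) = 3 * (1 + (0.656)(0.509)) = 3 * 1.333904 = 4.001712
  c_1 = sigma^2 theta_1 = 3 * (0.656) = 1.968
  c_2 = 0
Equations for k = 0 and k = 1 (AR order 1):
  gamma(0) = phi_1 gamma(1) + c_0
  gamma(1) = phi_1 gamma(0) + c_1
Substituting the second into the first: gamma(0) (1 - phi_1^2) = c_0 + phi_1 c_1, so
  gamma(0) = (c_0 + phi_1 c_1) / (1 - phi_1^2) = (4.001712 + (-0.147)(1.968)) / (1 - (-0.147)^2) = 3.712416 / 0.978391 = 3.794409.
  gamma(1) = phi_1 gamma(0) + c_1 = (-0.147)(3.794409) + (1.968) = 1.410222.
Therefore gamma(1) = 1.4102 (to 4 decimal places).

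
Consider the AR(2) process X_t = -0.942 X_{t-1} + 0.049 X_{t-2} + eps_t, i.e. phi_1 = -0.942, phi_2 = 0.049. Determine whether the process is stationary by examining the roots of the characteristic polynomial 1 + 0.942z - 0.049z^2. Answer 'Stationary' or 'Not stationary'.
\text{Stationary}

The AR(p) characteristic polynomial is P(z) = 1 + 0.942z - 0.049z^2.
Stationarity requires all roots to lie outside the unit circle, i.e. |z| > 1 for every root.
Set 1 + (0.942) z + (-0.049) z^2 = 0, i.e. a z^2 + b z + c = 0 with a = -0.049, b = 0.942, c = 1.
Discriminant D = b^2 - 4ac = (0.942)^2 - 4*(-0.049)*1 = 0.887364 - (-0.196) = 1.083364.
D >= 0, so the roots are real: z = (-b +/- sqrt(D)) / (2a) = (-0.942 +/- 1.040848) / (-0.098).
  z_1 = (-0.942 + 1.040848) / (-0.098) = -1.0087,   |z_1| = 1.0087.
  z_2 = (-0.942 - 1.040848) / (-0.098) = 20.2331,   |z_2| = 20.2331.
Moduli of all roots: 1.0087, 20.2331.
All moduli strictly greater than 1? Yes.
Verdict: Stationary.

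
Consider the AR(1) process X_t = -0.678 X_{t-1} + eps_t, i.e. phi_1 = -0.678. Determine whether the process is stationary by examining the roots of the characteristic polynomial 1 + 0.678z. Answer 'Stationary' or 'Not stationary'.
\text{Stationary}

The AR(p) characteristic polynomial is P(z) = 1 + 0.678z.
Stationarity requires all roots to lie outside the unit circle, i.e. |z| > 1 for every root.
This is linear in z: 1 + (0.678) z = 0  =>  z = -1/(0.678) = -1.474926,  |z| = 1.474926.
Moduli of all roots: 1.4749.
All moduli strictly greater than 1? Yes.
Verdict: Stationary.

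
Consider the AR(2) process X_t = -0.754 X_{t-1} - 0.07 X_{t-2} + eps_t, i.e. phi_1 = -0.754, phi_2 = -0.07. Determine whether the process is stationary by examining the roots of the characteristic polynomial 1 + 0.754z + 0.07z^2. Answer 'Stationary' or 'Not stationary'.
\text{Stationary}

The AR(p) characteristic polynomial is P(z) = 1 + 0.754z + 0.07z^2.
Stationarity requires all roots to lie outside the unit circle, i.e. |z| > 1 for every root.
Set 1 + (0.754) z + (0.07) z^2 = 0, i.e. a z^2 + b z + c = 0 with a = 0.07, b = 0.754, c = 1.
Discriminant D = b^2 - 4ac = (0.754)^2 - 4*(0.07)*1 = 0.568516 - (0.28) = 0.288516.
D >= 0, so the roots are real: z = (-b +/- sqrt(D)) / (2a) = (-0.754 +/- 0.537137) / (0.14).
  z_1 = (-0.754 + 0.537137) / (0.14) = -1.549,   |z_1| = 1.549.
  z_2 = (-0.754 - 0.537137) / (0.14) = -9.2224,   |z_2| = 9.2224.
Moduli of all roots: 1.5490, 9.2224.
All moduli strictly greater than 1? Yes.
Verdict: Stationary.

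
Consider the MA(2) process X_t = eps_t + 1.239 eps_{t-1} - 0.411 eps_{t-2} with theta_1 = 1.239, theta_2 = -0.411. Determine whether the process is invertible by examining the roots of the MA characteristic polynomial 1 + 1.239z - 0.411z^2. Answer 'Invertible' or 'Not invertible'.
\text{Not invertible}

The MA(q) characteristic polynomial is P(z) = 1 + 1.239z - 0.411z^2.
Invertibility requires all roots to lie outside the unit circle, i.e. |z| > 1 for every root.
Set 1 + (1.239) z + (-0.411) z^2 = 0, i.e. a z^2 + b z + c = 0 with a = -0.411, b = 1.239, c = 1.
Discriminant D = b^2 - 4ac = (1.239)^2 - 4*(-0.411)*1 = 1.535121 - (-1.644) = 3.179121.
D >= 0, so the roots are real: z = (-b +/- sqrt(D)) / (2a) = (-1.239 +/- 1.783009) / (-0.822).
  z_1 = (-1.239 + 1.783009) / (-0.822) = -0.6618,   |z_1| = 0.6618.
  z_2 = (-1.239 - 1.783009) / (-0.822) = 3.6764,   |z_2| = 3.6764.
Moduli of all roots: 0.6618, 3.6764.
All moduli strictly greater than 1? No.
Verdict: Not invertible.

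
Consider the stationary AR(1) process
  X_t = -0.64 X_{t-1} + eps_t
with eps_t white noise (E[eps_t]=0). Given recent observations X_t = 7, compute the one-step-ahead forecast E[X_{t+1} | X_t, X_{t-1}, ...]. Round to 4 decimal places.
E[X_{t+1} \mid \mathcal F_t] = -4.4800

For an AR(p) model X_t = c + sum_i phi_i X_{t-i} + eps_t, the
one-step-ahead conditional mean is
  E[X_{t+1} | X_t, ...] = c + sum_i phi_i X_{t+1-i}.
Substitute known values:
  E[X_{t+1} | ...] = (-0.64) * (7)
                   = -4.4800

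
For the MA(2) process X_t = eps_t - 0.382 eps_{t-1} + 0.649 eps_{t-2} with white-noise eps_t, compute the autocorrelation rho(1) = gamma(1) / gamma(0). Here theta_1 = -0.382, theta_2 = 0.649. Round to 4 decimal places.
\rho(1) = -0.4020

For an MA(q) process with theta_0 = 1, the autocovariance is
  gamma(k) = sigma^2 * sum_{i=0..q-k} theta_i * theta_{i+k},
and rho(k) = gamma(k) / gamma(0). Sigma^2 cancels.
  numerator   = (1)*(-0.382) + (-0.382)*(0.649) = -0.629918.
  denominator = (1)^2 + (-0.382)^2 + (0.649)^2 = 1.567125.
  rho(1) = -0.629918 / 1.567125 = -0.4020.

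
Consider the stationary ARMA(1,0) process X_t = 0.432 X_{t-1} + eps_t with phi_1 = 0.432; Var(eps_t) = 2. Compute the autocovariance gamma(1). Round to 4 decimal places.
\gamma(1) = 1.0622

Multiply the model equation by X_{t-k} and take expectations. With theta_0 = psi_0 = 1 and psi_j the MA(infinity) weights, this gives
  gamma(k) - sum_i phi_i gamma(k-i) = c_k,
  c_k = sigma^2 * sum_{j=k..q} theta_j psi_{j-k}   (c_k = 0 for k > q),
using gamma(-m) = gamma(m).
Pure AR (q = 0): c_0 = sigma^2 = 2, c_k = 0 for k >= 1.
Equations for k = 0 and k = 1 (AR order 1):
  gamma(0) = phi_1 gamma(1) + c_0
  gamma(1) = phi_1 gamma(0) + c_1
Substituting the second into the first: gamma(0) (1 - phi_1^2) = c_0 + phi_1 c_1, so
  gamma(0) = c_0 / (1 - phi_1^2) = 2 / (1 - (0.432)^2) = 2 / 0.813376 = 2.458887.
  gamma(1) = phi_1 gamma(0) = (0.432)(2.458887) = 1.062239.
Therefore gamma(1) = 1.0622 (to 4 decimal places).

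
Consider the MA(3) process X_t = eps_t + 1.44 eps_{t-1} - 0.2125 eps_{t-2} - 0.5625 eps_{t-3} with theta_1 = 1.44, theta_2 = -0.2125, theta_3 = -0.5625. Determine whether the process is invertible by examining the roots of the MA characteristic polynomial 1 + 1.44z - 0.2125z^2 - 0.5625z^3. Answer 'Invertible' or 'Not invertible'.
\text{Not invertible}

The MA(q) characteristic polynomial is P(z) = 1 + 1.44z - 0.2125z^2 - 0.5625z^3.
Invertibility requires all roots to lie outside the unit circle, i.e. |z| > 1 for every root.
Degree 3: look for a simple real root z0 first, then factor out (1 - z/z0) and solve the remaining quadratic.
Testing z0 = -0.8: P(-0.8) = 1 + (1.44)(-0.8) + (-0.2125)(-0.8)^2 + (-0.5625)(-0.8)^3
  = 1 + (-1.152) + (-0.136) + (0.288) = 0.  So z_0 = -0.8 is a root, |z_0| = 0.8.
Divide out the factor (1 + 1.25 z) = (1 - z/z0) (since 1/z0 = -1.25):
  P(z) = (1 + 1.25 z)(1 + (0.19) z + (-0.45) z^2)
  [check: z-coef 0.19 - (-1.25) = 1.44; z^2-coef -0.45 - (-1.25)(0.19) = -0.2125; z^3-coef -(-1.25)(-0.45) = -0.5625.]
Remaining roots from the quadratic factor 1 + (0.19) z + (-0.45) z^2:
  Set 1 + (0.19) z + (-0.45) z^2 = 0, i.e. a z^2 + b z + c = 0 with a = -0.45, b = 0.19, c = 1.
  Discriminant D = b^2 - 4ac = (0.19)^2 - 4*(-0.45)*1 = 0.0361 - (-1.8) = 1.8361.
  D >= 0, so the roots are real: z = (-b +/- sqrt(D)) / (2a) = (-0.19 +/- 1.355028) / (-0.9).
    z_1 = (-0.19 + 1.355028) / (-0.9) = -1.2945,   |z_1| = 1.2945.
    z_2 = (-0.19 - 1.355028) / (-0.9) = 1.7167,   |z_2| = 1.7167.
Moduli of all roots: 0.8000, 1.2945, 1.7167.
All moduli strictly greater than 1? No.
Verdict: Not invertible.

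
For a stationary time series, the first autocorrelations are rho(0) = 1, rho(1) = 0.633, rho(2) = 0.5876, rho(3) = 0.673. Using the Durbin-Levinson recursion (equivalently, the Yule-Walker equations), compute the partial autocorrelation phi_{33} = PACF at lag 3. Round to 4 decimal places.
\phi_{33} = 0.4060

The PACF at lag k is phi_{kk}, the last component of the solution
to the Yule-Walker system G_k phi = r_k where
  (G_k)_{ij} = rho(|i - j|), (r_k)_i = rho(i), i,j = 1..k.
Equivalently, Durbin-Levinson gives phi_{kk} iteratively:
  phi_{11} = rho(1)
  phi_{kk} = [rho(k) - sum_{j=1..k-1} phi_{k-1,j} rho(k-j)]
            / [1 - sum_{j=1..k-1} phi_{k-1,j} rho(j)],
  phi_{k,j} = phi_{k-1,j} - phi_{kk} phi_{k-1,k-j},  j = 1..k-1.
Step k = 1:
  phi_11 = rho(1) = 0.633.
Step k = 2:
  phi_22 = [rho(2) - phi_11 rho(1)] / [1 - phi_11 rho(1)] = [0.5876 - (0.633)(0.633)] / [1 - (0.633)(0.633)]
         = 0.186911 / 0.599311 = 0.311876.
  Update: phi_21 = phi_11 - phi_22 phi_11 = 0.633 - (0.311876)(0.633) = 0.435582.
Step k = 3:
  phi_33 = [rho(3) - phi_21 rho(2) - phi_22 rho(1)] / [1 - phi_21 rho(1) - phi_22 rho(2)]
    numerator   = 0.673 - (0.435582)(0.5876) - (0.311876)(0.633) = 0.2196341
    denominator = 1 - (0.435582)(0.633) - (0.311876)(0.5876) = 0.54101786
  phi_33 = 0.2196341 / 0.54101786 = 0.406.
Therefore phi_{33} = 0.4060.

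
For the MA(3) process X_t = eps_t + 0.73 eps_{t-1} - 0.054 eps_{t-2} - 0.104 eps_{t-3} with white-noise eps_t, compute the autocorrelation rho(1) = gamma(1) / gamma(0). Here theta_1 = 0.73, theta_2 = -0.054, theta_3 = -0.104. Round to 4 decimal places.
\rho(1) = 0.4501

For an MA(q) process with theta_0 = 1, the autocovariance is
  gamma(k) = sigma^2 * sum_{i=0..q-k} theta_i * theta_{i+k},
and rho(k) = gamma(k) / gamma(0). Sigma^2 cancels.
  numerator   = (1)*(0.73) + (0.73)*(-0.054) + (-0.054)*(-0.104) = 0.696196.
  denominator = (1)^2 + (0.73)^2 + (-0.054)^2 + (-0.104)^2 = 1.546632.
  rho(1) = 0.696196 / 1.546632 = 0.4501.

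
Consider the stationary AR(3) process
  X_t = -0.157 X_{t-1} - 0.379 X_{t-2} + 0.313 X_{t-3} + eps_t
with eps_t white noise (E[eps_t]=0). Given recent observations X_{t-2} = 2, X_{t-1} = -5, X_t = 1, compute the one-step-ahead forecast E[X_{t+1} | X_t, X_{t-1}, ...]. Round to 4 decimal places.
E[X_{t+1} \mid \mathcal F_t] = 2.3640

For an AR(p) model X_t = c + sum_i phi_i X_{t-i} + eps_t, the
one-step-ahead conditional mean is
  E[X_{t+1} | X_t, ...] = c + sum_i phi_i X_{t+1-i}.
Substitute known values:
  E[X_{t+1} | ...] = (-0.157) * (1) + (-0.379) * (-5) + (0.313) * (2)
                   = 2.3640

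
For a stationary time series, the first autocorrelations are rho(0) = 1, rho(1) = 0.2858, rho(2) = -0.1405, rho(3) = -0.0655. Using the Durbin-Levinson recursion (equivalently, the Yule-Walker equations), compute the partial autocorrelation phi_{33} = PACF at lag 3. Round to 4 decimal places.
\phi_{33} = 0.0619

The PACF at lag k is phi_{kk}, the last component of the solution
to the Yule-Walker system G_k phi = r_k where
  (G_k)_{ij} = rho(|i - j|), (r_k)_i = rho(i), i,j = 1..k.
Equivalently, Durbin-Levinson gives phi_{kk} iteratively:
  phi_{11} = rho(1)
  phi_{kk} = [rho(k) - sum_{j=1..k-1} phi_{k-1,j} rho(k-j)]
            / [1 - sum_{j=1..k-1} phi_{k-1,j} rho(j)],
  phi_{k,j} = phi_{k-1,j} - phi_{kk} phi_{k-1,k-j},  j = 1..k-1.
Step k = 1:
  phi_11 = rho(1) = 0.2858.
Step k = 2:
  phi_22 = [rho(2) - phi_11 rho(1)] / [1 - phi_11 rho(1)] = [-0.1405 - (0.2858)(0.2858)] / [1 - (0.2858)(0.2858)]
         = -0.22218164 / 0.91831836 = -0.241944.
  Update: phi_21 = phi_11 - phi_22 phi_11 = 0.2858 - (-0.241944)(0.2858) = 0.354948.
Step k = 3:
  phi_33 = [rho(3) - phi_21 rho(2) - phi_22 rho(1)] / [1 - phi_21 rho(1) - phi_22 rho(2)]
    numerator   = -0.0655 - (0.354948)(-0.1405) - (-0.241944)(0.2858) = 0.05351774
    denominator = 1 - (0.354948)(0.2858) - (-0.241944)(-0.1405) = 0.86456284
  phi_33 = 0.05351774 / 0.86456284 = 0.0619.
Therefore phi_{33} = 0.0619.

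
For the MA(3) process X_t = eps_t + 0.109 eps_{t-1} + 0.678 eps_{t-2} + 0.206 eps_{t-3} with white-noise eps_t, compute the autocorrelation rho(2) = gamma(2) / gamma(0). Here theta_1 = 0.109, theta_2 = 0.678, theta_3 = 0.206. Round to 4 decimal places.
\rho(2) = 0.4627

For an MA(q) process with theta_0 = 1, the autocovariance is
  gamma(k) = sigma^2 * sum_{i=0..q-k} theta_i * theta_{i+k},
and rho(k) = gamma(k) / gamma(0). Sigma^2 cancels.
  numerator   = (1)*(0.678) + (0.109)*(0.206) = 0.700454.
  denominator = (1)^2 + (0.109)^2 + (0.678)^2 + (0.206)^2 = 1.514001.
  rho(2) = 0.700454 / 1.514001 = 0.4627.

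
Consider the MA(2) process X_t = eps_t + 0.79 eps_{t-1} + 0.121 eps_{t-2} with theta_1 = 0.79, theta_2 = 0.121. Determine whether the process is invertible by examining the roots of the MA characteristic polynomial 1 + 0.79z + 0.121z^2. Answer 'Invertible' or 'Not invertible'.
\text{Invertible}

The MA(q) characteristic polynomial is P(z) = 1 + 0.79z + 0.121z^2.
Invertibility requires all roots to lie outside the unit circle, i.e. |z| > 1 for every root.
Set 1 + (0.79) z + (0.121) z^2 = 0, i.e. a z^2 + b z + c = 0 with a = 0.121, b = 0.79, c = 1.
Discriminant D = b^2 - 4ac = (0.79)^2 - 4*(0.121)*1 = 0.6241 - (0.484) = 0.1401.
D >= 0, so the roots are real: z = (-b +/- sqrt(D)) / (2a) = (-0.79 +/- 0.374299) / (0.242).
  z_1 = (-0.79 + 0.374299) / (0.242) = -1.7178,   |z_1| = 1.7178.
  z_2 = (-0.79 - 0.374299) / (0.242) = -4.8112,   |z_2| = 4.8112.
Moduli of all roots: 1.7178, 4.8112.
All moduli strictly greater than 1? Yes.
Verdict: Invertible.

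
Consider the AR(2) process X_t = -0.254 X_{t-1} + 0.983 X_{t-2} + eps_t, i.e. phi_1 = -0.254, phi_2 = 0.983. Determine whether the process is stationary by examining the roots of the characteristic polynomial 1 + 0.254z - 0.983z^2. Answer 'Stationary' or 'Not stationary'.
\text{Not stationary}

The AR(p) characteristic polynomial is P(z) = 1 + 0.254z - 0.983z^2.
Stationarity requires all roots to lie outside the unit circle, i.e. |z| > 1 for every root.
Set 1 + (0.254) z + (-0.983) z^2 = 0, i.e. a z^2 + b z + c = 0 with a = -0.983, b = 0.254, c = 1.
Discriminant D = b^2 - 4ac = (0.254)^2 - 4*(-0.983)*1 = 0.064516 - (-3.932) = 3.996516.
D >= 0, so the roots are real: z = (-b +/- sqrt(D)) / (2a) = (-0.254 +/- 1.999129) / (-1.966).
  z_1 = (-0.254 + 1.999129) / (-1.966) = -0.8877,   |z_1| = 0.8877.
  z_2 = (-0.254 - 1.999129) / (-1.966) = 1.146,   |z_2| = 1.146.
Moduli of all roots: 0.8877, 1.1460.
All moduli strictly greater than 1? No.
Verdict: Not stationary.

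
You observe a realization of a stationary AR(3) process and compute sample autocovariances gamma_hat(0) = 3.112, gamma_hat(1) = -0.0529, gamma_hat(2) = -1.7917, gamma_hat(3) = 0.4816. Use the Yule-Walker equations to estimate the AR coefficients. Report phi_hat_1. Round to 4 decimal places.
\hat\phi_{1} = 0.0850

The Yule-Walker equations for an AR(p) process read, in matrix form,
  Gamma_p phi = r_p,   with   (Gamma_p)_{ij} = gamma(|i - j|),
                       (r_p)_i = gamma(i),   i,j = 1..p.
Substitute the sample gammas (Toeplitz matrix and right-hand side of size 3):
  Gamma_p = [[3.112, -0.0529, -1.7917], [-0.0529, 3.112, -0.0529], [-1.7917, -0.0529, 3.112]]
  r_p     = [-0.0529, -1.7917, 0.4816]
Written out (R1..R3):
  (R1) 3.112 phi_1 - 0.0529 phi_2 - 1.7917 phi_3 = -0.0529
  (R2) -0.0529 phi_1 + 3.112 phi_2 - 0.0529 phi_3 = -1.7917
  (R3) -1.7917 phi_1 - 0.0529 phi_2 + 3.112 phi_3 = 0.4816
Gaussian elimination:
  R2 <- R2 - (-0.0529/3.112) R1 = R2 - (-0.016999) R1:  3.111101 phi_2 - 0.083357 phi_3 = -1.792599
  R3 <- R3 - (-1.7917/3.112) R1 = R3 - (-0.575739) R1:  -0.083357 phi_2 + 2.080448 phi_3 = 0.451143
  R3 <- R3 - (-0.083357/3.111101) R2 = R3 - (-0.026793) R2:  2.078215 phi_3 = 0.403114
Back-substitution:
  phi_hat_3 = 0.403114 / 2.078215 = 0.193971
  phi_hat_2 = (-1.792599 - (-0.083357)(0.193971)) / 3.111101 = -0.570997
  phi_hat_1 = (-0.0529 - (-0.0529)(-0.570997) - (-1.7917)(0.193971)) / 3.112 = 0.084972
So phi_hat = [0.0850, -0.5710, 0.1940].
Therefore phi_hat_1 = 0.0850.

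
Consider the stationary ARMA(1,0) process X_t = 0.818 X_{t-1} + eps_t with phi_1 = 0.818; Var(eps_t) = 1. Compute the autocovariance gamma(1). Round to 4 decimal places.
\gamma(1) = 2.4722

Multiply the model equation by X_{t-k} and take expectations. With theta_0 = psi_0 = 1 and psi_j the MA(infinity) weights, this gives
  gamma(k) - sum_i phi_i gamma(k-i) = c_k,
  c_k = sigma^2 * sum_{j=k..q} theta_j psi_{j-k}   (c_k = 0 for k > q),
using gamma(-m) = gamma(m).
Pure AR (q = 0): c_0 = sigma^2 = 1, c_k = 0 for k >= 1.
Equations for k = 0 and k = 1 (AR order 1):
  gamma(0) = phi_1 gamma(1) + c_0
  gamma(1) = phi_1 gamma(0) + c_1
Substituting the second into the first: gamma(0) (1 - phi_1^2) = c_0 + phi_1 c_1, so
  gamma(0) = c_0 / (1 - phi_1^2) = 1 / (1 - (0.818)^2) = 1 / 0.330876 = 3.02228.
  gamma(1) = phi_1 gamma(0) = (0.818)(3.02228) = 2.472225.
Therefore gamma(1) = 2.4722 (to 4 decimal places).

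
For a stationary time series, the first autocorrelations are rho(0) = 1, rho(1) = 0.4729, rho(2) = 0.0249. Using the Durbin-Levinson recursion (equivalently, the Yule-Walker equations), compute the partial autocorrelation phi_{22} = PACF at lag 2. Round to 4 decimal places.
\phi_{22} = -0.2560

The PACF at lag k is phi_{kk}, the last component of the solution
to the Yule-Walker system G_k phi = r_k where
  (G_k)_{ij} = rho(|i - j|), (r_k)_i = rho(i), i,j = 1..k.
Equivalently, Durbin-Levinson gives phi_{kk} iteratively:
  phi_{11} = rho(1)
  phi_{kk} = [rho(k) - sum_{j=1..k-1} phi_{k-1,j} rho(k-j)]
            / [1 - sum_{j=1..k-1} phi_{k-1,j} rho(j)],
  phi_{k,j} = phi_{k-1,j} - phi_{kk} phi_{k-1,k-j},  j = 1..k-1.
Step k = 1:
  phi_11 = rho(1) = 0.4729.
Step k = 2:
  phi_22 = [rho(2) - phi_11 rho(1)] / [1 - phi_11 rho(1)] = [0.0249 - (0.4729)(0.4729)] / [1 - (0.4729)(0.4729)]
         = -0.19873441 / 0.77636559 = -0.256.
Therefore phi_{22} = -0.2560.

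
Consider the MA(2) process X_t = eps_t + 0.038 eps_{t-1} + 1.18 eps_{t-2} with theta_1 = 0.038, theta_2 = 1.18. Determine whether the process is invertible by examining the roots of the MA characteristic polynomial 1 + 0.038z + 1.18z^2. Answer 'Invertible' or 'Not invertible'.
\text{Not invertible}

The MA(q) characteristic polynomial is P(z) = 1 + 0.038z + 1.18z^2.
Invertibility requires all roots to lie outside the unit circle, i.e. |z| > 1 for every root.
Set 1 + (0.038) z + (1.18) z^2 = 0, i.e. a z^2 + b z + c = 0 with a = 1.18, b = 0.038, c = 1.
Discriminant D = b^2 - 4ac = (0.038)^2 - 4*(1.18)*1 = 0.001444 - (4.72) = -4.718556.
D < 0, so the roots are the complex-conjugate pair z = (-b +/- i sqrt(-D)) / (2a) = -0.0161 +/- 0.9204i.
For a conjugate pair |z|^2 = z * conj(z) = (product of roots) = c/a = 1/(1.18) = 0.847458, so |z| = sqrt(0.847458) = 0.9206 for both roots.
Moduli of all roots: 0.9206, 0.9206.
All moduli strictly greater than 1? No.
Verdict: Not invertible.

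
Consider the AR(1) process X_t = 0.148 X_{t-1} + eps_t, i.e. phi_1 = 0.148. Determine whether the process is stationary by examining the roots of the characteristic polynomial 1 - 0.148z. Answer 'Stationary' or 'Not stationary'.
\text{Stationary}

The AR(p) characteristic polynomial is P(z) = 1 - 0.148z.
Stationarity requires all roots to lie outside the unit circle, i.e. |z| > 1 for every root.
This is linear in z: 1 + (-0.148) z = 0  =>  z = -1/(-0.148) = 6.756757,  |z| = 6.756757.
Moduli of all roots: 6.7568.
All moduli strictly greater than 1? Yes.
Verdict: Stationary.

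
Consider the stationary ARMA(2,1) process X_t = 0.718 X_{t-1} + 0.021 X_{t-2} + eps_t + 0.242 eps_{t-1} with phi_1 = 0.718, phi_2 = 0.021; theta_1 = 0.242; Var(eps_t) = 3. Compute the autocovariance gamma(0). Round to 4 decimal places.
\gamma(0) = 9.1804

Multiply the model equation by X_{t-k} and take expectations. With theta_0 = psi_0 = 1 and psi_j the MA(infinity) weights, this gives
  gamma(k) - sum_i phi_i gamma(k-i) = c_k,
  c_k = sigma^2 * sum_{j=k..q} theta_j psi_{j-k}   (c_k = 0 for k > q),
using gamma(-m) = gamma(m).
psi-weights needed (psi_j = theta_j + sum_i phi_i psi_{j-i}):
  psi_1 = theta_1 + phi_1 = 0.242 + (0.718) = 0.96
Right-hand sides:
  c_0 = sigma^2 (1 + theta_1 psi_1) = 3 * (1 + (0.242)(0.96)) = 3 * 1.23232 = 3.69696
  c_1 = sigma^2 theta_1 = 3 * (0.242) = 0.726
  c_2 = 0
Equations for k = 0, 1, 2 (AR order 2, c_2 = 0):
  (E0) gamma(0) = phi_1 gamma(1) + phi_2 gamma(2) + c_0
  (E1) gamma(1) = phi_1 gamma(0) + phi_2 gamma(1) + c_1
  (E2) gamma(2) = phi_1 gamma(1) + phi_2 gamma(0)
From (E1): gamma(1) = A gamma(0) + B with
  A = phi_1 / (1 - phi_2) = 0.718 / 0.979 = 0.733401,   B = c_1 / (1 - phi_2) = 0.726 / 0.979 = 0.741573.
Insert (E2) into (E0): gamma(0) (1 - phi_2^2) = phi_1 (1 + phi_2) gamma(1) + c_0.
  phi_1 (1 + phi_2) = (0.718)(1.021) = 0.733078,   1 - phi_2^2 = 0.999559.
Replace gamma(1) by A gamma(0) + B and collect gamma(0):
  gamma(0) [0.999559 - (0.733078)(0.733401)] = (0.733078)(0.741573) + 3.69696
  gamma(0) * 0.461919 = 4.240591
  gamma(0) = 4.240591 / 0.461919 = 9.180387.
Therefore gamma(0) = 9.1804 (to 4 decimal places).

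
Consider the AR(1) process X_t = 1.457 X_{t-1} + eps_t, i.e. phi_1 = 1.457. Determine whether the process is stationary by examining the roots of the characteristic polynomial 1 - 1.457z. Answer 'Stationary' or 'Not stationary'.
\text{Not stationary}

The AR(p) characteristic polynomial is P(z) = 1 - 1.457z.
Stationarity requires all roots to lie outside the unit circle, i.e. |z| > 1 for every root.
This is linear in z: 1 + (-1.457) z = 0  =>  z = -1/(-1.457) = 0.686342,  |z| = 0.686342.
Moduli of all roots: 0.6863.
All moduli strictly greater than 1? No.
Verdict: Not stationary.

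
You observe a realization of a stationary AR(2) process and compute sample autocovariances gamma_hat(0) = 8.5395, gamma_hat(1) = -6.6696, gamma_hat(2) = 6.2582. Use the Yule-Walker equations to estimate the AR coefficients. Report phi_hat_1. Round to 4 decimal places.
\hat\phi_{1} = -0.5350

The Yule-Walker equations for an AR(p) process read, in matrix form,
  Gamma_p phi = r_p,   with   (Gamma_p)_{ij} = gamma(|i - j|),
                       (r_p)_i = gamma(i),   i,j = 1..p.
Substitute the sample gammas (Toeplitz matrix and right-hand side of size 2):
  Gamma_p = [[8.5395, -6.6696], [-6.6696, 8.5395]]
  r_p     = [-6.6696, 6.2582]
Written out:
  8.5395 phi_1 - 6.6696 phi_2 = -6.6696
  -6.6696 phi_1 + 8.5395 phi_2 = 6.2582
Solve by Cramer's rule:
  det = gamma(0)^2 - gamma(1)^2 = (8.5395)^2 - (-6.6696)^2 = 72.92306025 - 44.48356416 = 28.43949609
  phi_hat_1 = [gamma(1) gamma(0) - gamma(1) gamma(2)] / det = [(-6.6696)(8.5395) - (-6.6696)(6.2582)] / 28.43949609 = -15.21535848 / 28.43949609 = -0.535
  phi_hat_2 = [gamma(0) gamma(2) - gamma(1)^2] / det = [(8.5395)(6.2582) - (-6.6696)^2] / 28.43949609 = 8.95833474 / 28.43949609 = 0.315
So phi_hat = [-0.5350, 0.3150].
Therefore phi_hat_1 = -0.5350.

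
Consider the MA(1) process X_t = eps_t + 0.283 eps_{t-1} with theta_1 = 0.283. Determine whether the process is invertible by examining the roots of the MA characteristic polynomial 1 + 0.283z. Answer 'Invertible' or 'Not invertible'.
\text{Invertible}

The MA(q) characteristic polynomial is P(z) = 1 + 0.283z.
Invertibility requires all roots to lie outside the unit circle, i.e. |z| > 1 for every root.
This is linear in z: 1 + (0.283) z = 0  =>  z = -1/(0.283) = -3.533569,  |z| = 3.533569.
Moduli of all roots: 3.5336.
All moduli strictly greater than 1? Yes.
Verdict: Invertible.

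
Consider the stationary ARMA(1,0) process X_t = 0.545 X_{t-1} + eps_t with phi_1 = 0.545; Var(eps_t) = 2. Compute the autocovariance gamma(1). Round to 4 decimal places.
\gamma(1) = 1.5506

Multiply the model equation by X_{t-k} and take expectations. With theta_0 = psi_0 = 1 and psi_j the MA(infinity) weights, this gives
  gamma(k) - sum_i phi_i gamma(k-i) = c_k,
  c_k = sigma^2 * sum_{j=k..q} theta_j psi_{j-k}   (c_k = 0 for k > q),
using gamma(-m) = gamma(m).
Pure AR (q = 0): c_0 = sigma^2 = 2, c_k = 0 for k >= 1.
Equations for k = 0 and k = 1 (AR order 1):
  gamma(0) = phi_1 gamma(1) + c_0
  gamma(1) = phi_1 gamma(0) + c_1
Substituting the second into the first: gamma(0) (1 - phi_1^2) = c_0 + phi_1 c_1, so
  gamma(0) = c_0 / (1 - phi_1^2) = 2 / (1 - (0.545)^2) = 2 / 0.702975 = 2.845051.
  gamma(1) = phi_1 gamma(0) = (0.545)(2.845051) = 1.550553.
Therefore gamma(1) = 1.5506 (to 4 decimal places).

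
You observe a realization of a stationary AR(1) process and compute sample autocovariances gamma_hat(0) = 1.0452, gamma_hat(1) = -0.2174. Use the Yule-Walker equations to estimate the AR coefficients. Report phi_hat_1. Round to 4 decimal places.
\hat\phi_{1} = -0.2080

The Yule-Walker equations for an AR(p) process read, in matrix form,
  Gamma_p phi = r_p,   with   (Gamma_p)_{ij} = gamma(|i - j|),
                       (r_p)_i = gamma(i),   i,j = 1..p.
Substitute the sample gammas (Toeplitz matrix and right-hand side of size 1):
  Gamma_p = [[1.0452]]
  r_p     = [-0.2174]
With p = 1 this is the single equation gamma(0) phi_1 = gamma(1):
  phi_hat_1 = gamma(1) / gamma(0) = -0.2174 / 1.0452 = -0.2080.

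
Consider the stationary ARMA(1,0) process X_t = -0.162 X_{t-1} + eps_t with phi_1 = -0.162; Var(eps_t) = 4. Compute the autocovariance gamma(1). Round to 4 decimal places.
\gamma(1) = -0.6655

Multiply the model equation by X_{t-k} and take expectations. With theta_0 = psi_0 = 1 and psi_j the MA(infinity) weights, this gives
  gamma(k) - sum_i phi_i gamma(k-i) = c_k,
  c_k = sigma^2 * sum_{j=k..q} theta_j psi_{j-k}   (c_k = 0 for k > q),
using gamma(-m) = gamma(m).
Pure AR (q = 0): c_0 = sigma^2 = 4, c_k = 0 for k >= 1.
Equations for k = 0 and k = 1 (AR order 1):
  gamma(0) = phi_1 gamma(1) + c_0
  gamma(1) = phi_1 gamma(0) + c_1
Substituting the second into the first: gamma(0) (1 - phi_1^2) = c_0 + phi_1 c_1, so
  gamma(0) = c_0 / (1 - phi_1^2) = 4 / (1 - (-0.162)^2) = 4 / 0.973756 = 4.107805.
  gamma(1) = phi_1 gamma(0) = (-0.162)(4.107805) = -0.665464.
Therefore gamma(1) = -0.6655 (to 4 decimal places).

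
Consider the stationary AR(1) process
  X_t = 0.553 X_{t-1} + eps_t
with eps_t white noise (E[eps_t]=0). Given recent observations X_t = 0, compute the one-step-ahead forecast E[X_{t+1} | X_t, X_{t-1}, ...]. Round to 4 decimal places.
E[X_{t+1} \mid \mathcal F_t] = 0.0000

For an AR(p) model X_t = c + sum_i phi_i X_{t-i} + eps_t, the
one-step-ahead conditional mean is
  E[X_{t+1} | X_t, ...] = c + sum_i phi_i X_{t+1-i}.
Substitute known values:
  E[X_{t+1} | ...] = (0.553) * (0)
                   = 0.0000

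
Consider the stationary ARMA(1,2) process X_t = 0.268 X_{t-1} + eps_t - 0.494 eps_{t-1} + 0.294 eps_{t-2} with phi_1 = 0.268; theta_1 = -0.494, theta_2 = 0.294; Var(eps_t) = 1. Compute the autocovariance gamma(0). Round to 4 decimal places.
\gamma(0) = 1.1098

Multiply the model equation by X_{t-k} and take expectations. With theta_0 = psi_0 = 1 and psi_j the MA(infinity) weights, this gives
  gamma(k) - sum_i phi_i gamma(k-i) = c_k,
  c_k = sigma^2 * sum_{j=k..q} theta_j psi_{j-k}   (c_k = 0 for k > q),
using gamma(-m) = gamma(m).
psi-weights needed (psi_j = theta_j + sum_i phi_i psi_{j-i}):
  psi_1 = theta_1 + phi_1 = -0.494 + (0.268) = -0.226
  psi_2 = theta_2 + phi_1 psi_1 = 0.294 + (0.268)(-0.226) = 0.233432
Right-hand sides:
  c_0 = sigma^2 (1 + theta_1 psi_1 + theta_2 psi_2) = 1 * (1 + (-0.494)(-0.226) + (0.294)(0.233432)) = 1 * 1.180273 = 1.180273
  c_1 = sigma^2 (theta_1 + theta_2 psi_1) = 1 * (-0.494 + (0.294)(-0.226)) = -0.560444
  c_2 = sigma^2 theta_2 = 1 * (0.294) = 0.294
Equations for k = 0 and k = 1 (AR order 1):
  gamma(0) = phi_1 gamma(1) + c_0
  gamma(1) = phi_1 gamma(0) + c_1
Substituting the second into the first: gamma(0) (1 - phi_1^2) = c_0 + phi_1 c_1, so
  gamma(0) = (c_0 + phi_1 c_1) / (1 - phi_1^2) = (1.180273 + (0.268)(-0.560444)) / (1 - (0.268)^2) = 1.030074 / 0.928176 = 1.109783.
Therefore gamma(0) = 1.1098 (to 4 decimal places).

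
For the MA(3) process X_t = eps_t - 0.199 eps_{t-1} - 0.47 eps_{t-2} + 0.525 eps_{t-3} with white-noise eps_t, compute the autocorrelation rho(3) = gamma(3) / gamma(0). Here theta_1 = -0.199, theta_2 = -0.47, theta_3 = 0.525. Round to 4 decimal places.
\rho(3) = 0.3418

For an MA(q) process with theta_0 = 1, the autocovariance is
  gamma(k) = sigma^2 * sum_{i=0..q-k} theta_i * theta_{i+k},
and rho(k) = gamma(k) / gamma(0). Sigma^2 cancels.
  numerator   = (1)*(0.525) = 0.525.
  denominator = (1)^2 + (-0.199)^2 + (-0.47)^2 + (0.525)^2 = 1.536126.
  rho(3) = 0.525 / 1.536126 = 0.3418.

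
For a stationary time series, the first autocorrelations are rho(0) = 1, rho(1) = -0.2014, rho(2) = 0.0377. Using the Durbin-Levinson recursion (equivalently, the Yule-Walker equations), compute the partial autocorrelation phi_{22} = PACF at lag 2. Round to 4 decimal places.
\phi_{22} = -0.0030

The PACF at lag k is phi_{kk}, the last component of the solution
to the Yule-Walker system G_k phi = r_k where
  (G_k)_{ij} = rho(|i - j|), (r_k)_i = rho(i), i,j = 1..k.
Equivalently, Durbin-Levinson gives phi_{kk} iteratively:
  phi_{11} = rho(1)
  phi_{kk} = [rho(k) - sum_{j=1..k-1} phi_{k-1,j} rho(k-j)]
            / [1 - sum_{j=1..k-1} phi_{k-1,j} rho(j)],
  phi_{k,j} = phi_{k-1,j} - phi_{kk} phi_{k-1,k-j},  j = 1..k-1.
Step k = 1:
  phi_11 = rho(1) = -0.2014.
Step k = 2:
  phi_22 = [rho(2) - phi_11 rho(1)] / [1 - phi_11 rho(1)] = [0.0377 - (-0.2014)(-0.2014)] / [1 - (-0.2014)(-0.2014)]
         = -0.00286196 / 0.95943804 = -0.003.
Therefore phi_{22} = -0.0030.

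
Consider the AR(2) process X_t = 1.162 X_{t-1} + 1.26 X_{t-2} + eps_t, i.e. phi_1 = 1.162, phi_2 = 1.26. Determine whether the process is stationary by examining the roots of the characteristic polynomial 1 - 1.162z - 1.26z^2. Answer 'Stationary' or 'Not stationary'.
\text{Not stationary}

The AR(p) characteristic polynomial is P(z) = 1 - 1.162z - 1.26z^2.
Stationarity requires all roots to lie outside the unit circle, i.e. |z| > 1 for every root.
Set 1 + (-1.162) z + (-1.26) z^2 = 0, i.e. a z^2 + b z + c = 0 with a = -1.26, b = -1.162, c = 1.
Discriminant D = b^2 - 4ac = (-1.162)^2 - 4*(-1.26)*1 = 1.350244 - (-5.04) = 6.390244.
D >= 0, so the roots are real: z = (-b +/- sqrt(D)) / (2a) = (1.162 +/- 2.527893) / (-2.52).
  z_1 = (1.162 + 2.527893) / (-2.52) = -1.4642,   |z_1| = 1.4642.
  z_2 = (1.162 - 2.527893) / (-2.52) = 0.542,   |z_2| = 0.542.
Moduli of all roots: 1.4642, 0.5420.
All moduli strictly greater than 1? No.
Verdict: Not stationary.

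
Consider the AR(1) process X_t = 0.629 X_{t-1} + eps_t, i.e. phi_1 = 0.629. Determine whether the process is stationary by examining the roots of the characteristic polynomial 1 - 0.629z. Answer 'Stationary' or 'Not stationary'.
\text{Stationary}

The AR(p) characteristic polynomial is P(z) = 1 - 0.629z.
Stationarity requires all roots to lie outside the unit circle, i.e. |z| > 1 for every root.
This is linear in z: 1 + (-0.629) z = 0  =>  z = -1/(-0.629) = 1.589825,  |z| = 1.589825.
Moduli of all roots: 1.5898.
All moduli strictly greater than 1? Yes.
Verdict: Stationary.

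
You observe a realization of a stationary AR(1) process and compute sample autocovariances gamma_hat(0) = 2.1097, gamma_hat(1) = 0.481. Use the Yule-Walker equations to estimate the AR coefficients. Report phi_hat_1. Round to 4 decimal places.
\hat\phi_{1} = 0.2280

The Yule-Walker equations for an AR(p) process read, in matrix form,
  Gamma_p phi = r_p,   with   (Gamma_p)_{ij} = gamma(|i - j|),
                       (r_p)_i = gamma(i),   i,j = 1..p.
Substitute the sample gammas (Toeplitz matrix and right-hand side of size 1):
  Gamma_p = [[2.1097]]
  r_p     = [0.481]
With p = 1 this is the single equation gamma(0) phi_1 = gamma(1):
  phi_hat_1 = gamma(1) / gamma(0) = 0.481 / 2.1097 = 0.2280.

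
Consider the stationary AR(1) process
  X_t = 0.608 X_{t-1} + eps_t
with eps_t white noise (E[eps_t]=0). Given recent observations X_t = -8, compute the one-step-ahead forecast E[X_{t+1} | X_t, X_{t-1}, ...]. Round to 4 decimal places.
E[X_{t+1} \mid \mathcal F_t] = -4.8640

For an AR(p) model X_t = c + sum_i phi_i X_{t-i} + eps_t, the
one-step-ahead conditional mean is
  E[X_{t+1} | X_t, ...] = c + sum_i phi_i X_{t+1-i}.
Substitute known values:
  E[X_{t+1} | ...] = (0.608) * (-8)
                   = -4.8640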